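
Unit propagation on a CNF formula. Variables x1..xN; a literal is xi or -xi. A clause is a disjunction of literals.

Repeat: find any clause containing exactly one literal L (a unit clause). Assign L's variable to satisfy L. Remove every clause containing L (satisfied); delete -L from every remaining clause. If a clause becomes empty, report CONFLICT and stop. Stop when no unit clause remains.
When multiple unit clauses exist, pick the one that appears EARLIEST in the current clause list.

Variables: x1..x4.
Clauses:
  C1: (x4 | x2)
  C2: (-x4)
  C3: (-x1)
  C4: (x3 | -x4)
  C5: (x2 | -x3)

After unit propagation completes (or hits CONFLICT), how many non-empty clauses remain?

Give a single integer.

unit clause [-4] forces x4=F; simplify:
  drop 4 from [4, 2] -> [2]
  satisfied 2 clause(s); 3 remain; assigned so far: [4]
unit clause [2] forces x2=T; simplify:
  satisfied 2 clause(s); 1 remain; assigned so far: [2, 4]
unit clause [-1] forces x1=F; simplify:
  satisfied 1 clause(s); 0 remain; assigned so far: [1, 2, 4]

Answer: 0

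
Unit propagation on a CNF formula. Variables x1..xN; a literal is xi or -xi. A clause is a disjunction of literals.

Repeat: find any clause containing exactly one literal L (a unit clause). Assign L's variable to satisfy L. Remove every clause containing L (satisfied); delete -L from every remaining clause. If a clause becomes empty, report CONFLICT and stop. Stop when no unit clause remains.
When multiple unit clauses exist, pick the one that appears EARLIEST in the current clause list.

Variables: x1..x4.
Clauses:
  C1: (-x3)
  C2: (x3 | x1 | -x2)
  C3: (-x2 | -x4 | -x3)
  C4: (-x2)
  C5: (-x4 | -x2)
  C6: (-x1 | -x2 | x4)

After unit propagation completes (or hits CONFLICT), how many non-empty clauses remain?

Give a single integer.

Answer: 0

Derivation:
unit clause [-3] forces x3=F; simplify:
  drop 3 from [3, 1, -2] -> [1, -2]
  satisfied 2 clause(s); 4 remain; assigned so far: [3]
unit clause [-2] forces x2=F; simplify:
  satisfied 4 clause(s); 0 remain; assigned so far: [2, 3]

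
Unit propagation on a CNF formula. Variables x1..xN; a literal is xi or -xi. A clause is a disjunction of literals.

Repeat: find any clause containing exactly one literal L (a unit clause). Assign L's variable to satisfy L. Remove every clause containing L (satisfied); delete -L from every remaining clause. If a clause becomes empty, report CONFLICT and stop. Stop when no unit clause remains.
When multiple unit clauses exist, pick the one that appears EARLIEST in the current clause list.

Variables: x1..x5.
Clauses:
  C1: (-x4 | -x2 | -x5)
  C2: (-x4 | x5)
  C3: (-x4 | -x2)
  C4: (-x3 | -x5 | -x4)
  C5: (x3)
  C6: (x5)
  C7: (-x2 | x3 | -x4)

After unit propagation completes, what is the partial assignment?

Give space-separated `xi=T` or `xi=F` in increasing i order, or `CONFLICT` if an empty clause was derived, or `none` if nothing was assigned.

unit clause [3] forces x3=T; simplify:
  drop -3 from [-3, -5, -4] -> [-5, -4]
  satisfied 2 clause(s); 5 remain; assigned so far: [3]
unit clause [5] forces x5=T; simplify:
  drop -5 from [-4, -2, -5] -> [-4, -2]
  drop -5 from [-5, -4] -> [-4]
  satisfied 2 clause(s); 3 remain; assigned so far: [3, 5]
unit clause [-4] forces x4=F; simplify:
  satisfied 3 clause(s); 0 remain; assigned so far: [3, 4, 5]

Answer: x3=T x4=F x5=T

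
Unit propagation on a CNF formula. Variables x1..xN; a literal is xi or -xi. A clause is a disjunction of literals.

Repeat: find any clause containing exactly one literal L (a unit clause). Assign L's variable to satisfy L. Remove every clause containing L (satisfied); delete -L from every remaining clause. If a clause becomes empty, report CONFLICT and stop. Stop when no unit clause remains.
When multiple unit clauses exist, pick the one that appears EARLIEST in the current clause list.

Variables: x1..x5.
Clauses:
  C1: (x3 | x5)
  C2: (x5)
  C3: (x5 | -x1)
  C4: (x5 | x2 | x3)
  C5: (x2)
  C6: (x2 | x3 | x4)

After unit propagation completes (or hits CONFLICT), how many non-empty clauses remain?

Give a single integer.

unit clause [5] forces x5=T; simplify:
  satisfied 4 clause(s); 2 remain; assigned so far: [5]
unit clause [2] forces x2=T; simplify:
  satisfied 2 clause(s); 0 remain; assigned so far: [2, 5]

Answer: 0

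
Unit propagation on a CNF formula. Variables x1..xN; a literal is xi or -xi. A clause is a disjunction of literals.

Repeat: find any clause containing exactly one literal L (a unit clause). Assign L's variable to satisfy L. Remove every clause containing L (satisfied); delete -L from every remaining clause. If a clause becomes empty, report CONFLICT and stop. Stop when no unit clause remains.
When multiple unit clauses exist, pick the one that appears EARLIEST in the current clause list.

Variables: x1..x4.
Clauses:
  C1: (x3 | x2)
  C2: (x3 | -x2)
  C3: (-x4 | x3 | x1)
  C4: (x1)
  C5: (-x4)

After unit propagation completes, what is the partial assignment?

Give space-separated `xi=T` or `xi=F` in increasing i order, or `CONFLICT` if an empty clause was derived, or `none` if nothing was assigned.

Answer: x1=T x4=F

Derivation:
unit clause [1] forces x1=T; simplify:
  satisfied 2 clause(s); 3 remain; assigned so far: [1]
unit clause [-4] forces x4=F; simplify:
  satisfied 1 clause(s); 2 remain; assigned so far: [1, 4]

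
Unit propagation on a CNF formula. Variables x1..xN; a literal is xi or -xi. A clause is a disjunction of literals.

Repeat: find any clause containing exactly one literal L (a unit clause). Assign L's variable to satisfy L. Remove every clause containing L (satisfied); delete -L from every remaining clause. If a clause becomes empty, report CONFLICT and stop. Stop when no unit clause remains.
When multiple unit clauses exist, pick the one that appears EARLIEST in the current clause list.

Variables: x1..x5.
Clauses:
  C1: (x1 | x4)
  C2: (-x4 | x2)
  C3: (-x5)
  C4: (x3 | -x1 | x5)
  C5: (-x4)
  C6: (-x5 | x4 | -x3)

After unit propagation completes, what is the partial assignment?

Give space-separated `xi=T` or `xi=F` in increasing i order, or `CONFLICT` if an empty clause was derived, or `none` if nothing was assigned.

unit clause [-5] forces x5=F; simplify:
  drop 5 from [3, -1, 5] -> [3, -1]
  satisfied 2 clause(s); 4 remain; assigned so far: [5]
unit clause [-4] forces x4=F; simplify:
  drop 4 from [1, 4] -> [1]
  satisfied 2 clause(s); 2 remain; assigned so far: [4, 5]
unit clause [1] forces x1=T; simplify:
  drop -1 from [3, -1] -> [3]
  satisfied 1 clause(s); 1 remain; assigned so far: [1, 4, 5]
unit clause [3] forces x3=T; simplify:
  satisfied 1 clause(s); 0 remain; assigned so far: [1, 3, 4, 5]

Answer: x1=T x3=T x4=F x5=F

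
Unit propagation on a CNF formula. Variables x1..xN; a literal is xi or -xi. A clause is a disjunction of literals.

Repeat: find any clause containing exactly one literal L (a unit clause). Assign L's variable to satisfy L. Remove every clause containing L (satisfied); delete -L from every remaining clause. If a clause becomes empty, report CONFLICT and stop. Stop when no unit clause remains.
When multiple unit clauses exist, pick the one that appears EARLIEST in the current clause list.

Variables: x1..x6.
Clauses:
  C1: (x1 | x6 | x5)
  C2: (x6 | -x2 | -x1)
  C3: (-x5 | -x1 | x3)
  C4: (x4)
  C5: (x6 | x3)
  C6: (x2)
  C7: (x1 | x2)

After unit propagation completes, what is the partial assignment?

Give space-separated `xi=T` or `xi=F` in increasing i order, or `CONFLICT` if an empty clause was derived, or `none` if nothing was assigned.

Answer: x2=T x4=T

Derivation:
unit clause [4] forces x4=T; simplify:
  satisfied 1 clause(s); 6 remain; assigned so far: [4]
unit clause [2] forces x2=T; simplify:
  drop -2 from [6, -2, -1] -> [6, -1]
  satisfied 2 clause(s); 4 remain; assigned so far: [2, 4]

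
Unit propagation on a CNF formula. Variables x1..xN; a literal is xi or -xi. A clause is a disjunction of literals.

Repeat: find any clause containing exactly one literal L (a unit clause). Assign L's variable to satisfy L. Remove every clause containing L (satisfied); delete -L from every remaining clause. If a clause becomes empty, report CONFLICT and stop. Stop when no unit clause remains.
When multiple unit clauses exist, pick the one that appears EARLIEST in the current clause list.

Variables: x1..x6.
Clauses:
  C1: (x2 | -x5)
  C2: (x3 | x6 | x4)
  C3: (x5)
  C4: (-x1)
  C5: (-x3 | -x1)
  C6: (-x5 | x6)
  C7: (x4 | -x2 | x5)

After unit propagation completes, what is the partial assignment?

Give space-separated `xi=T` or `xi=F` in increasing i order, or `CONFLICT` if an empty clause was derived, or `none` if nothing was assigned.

unit clause [5] forces x5=T; simplify:
  drop -5 from [2, -5] -> [2]
  drop -5 from [-5, 6] -> [6]
  satisfied 2 clause(s); 5 remain; assigned so far: [5]
unit clause [2] forces x2=T; simplify:
  satisfied 1 clause(s); 4 remain; assigned so far: [2, 5]
unit clause [-1] forces x1=F; simplify:
  satisfied 2 clause(s); 2 remain; assigned so far: [1, 2, 5]
unit clause [6] forces x6=T; simplify:
  satisfied 2 clause(s); 0 remain; assigned so far: [1, 2, 5, 6]

Answer: x1=F x2=T x5=T x6=T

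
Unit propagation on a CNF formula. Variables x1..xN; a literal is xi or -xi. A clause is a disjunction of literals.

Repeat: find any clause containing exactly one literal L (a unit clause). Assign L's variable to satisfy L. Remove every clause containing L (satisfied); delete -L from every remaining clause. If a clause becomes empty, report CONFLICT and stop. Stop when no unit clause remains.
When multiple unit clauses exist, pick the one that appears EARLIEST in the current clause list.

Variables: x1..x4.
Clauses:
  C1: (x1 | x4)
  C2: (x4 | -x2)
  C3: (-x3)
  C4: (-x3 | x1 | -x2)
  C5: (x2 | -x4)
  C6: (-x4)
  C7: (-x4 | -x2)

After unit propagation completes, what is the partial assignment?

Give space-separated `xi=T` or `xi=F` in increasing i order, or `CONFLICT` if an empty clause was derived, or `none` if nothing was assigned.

Answer: x1=T x2=F x3=F x4=F

Derivation:
unit clause [-3] forces x3=F; simplify:
  satisfied 2 clause(s); 5 remain; assigned so far: [3]
unit clause [-4] forces x4=F; simplify:
  drop 4 from [1, 4] -> [1]
  drop 4 from [4, -2] -> [-2]
  satisfied 3 clause(s); 2 remain; assigned so far: [3, 4]
unit clause [1] forces x1=T; simplify:
  satisfied 1 clause(s); 1 remain; assigned so far: [1, 3, 4]
unit clause [-2] forces x2=F; simplify:
  satisfied 1 clause(s); 0 remain; assigned so far: [1, 2, 3, 4]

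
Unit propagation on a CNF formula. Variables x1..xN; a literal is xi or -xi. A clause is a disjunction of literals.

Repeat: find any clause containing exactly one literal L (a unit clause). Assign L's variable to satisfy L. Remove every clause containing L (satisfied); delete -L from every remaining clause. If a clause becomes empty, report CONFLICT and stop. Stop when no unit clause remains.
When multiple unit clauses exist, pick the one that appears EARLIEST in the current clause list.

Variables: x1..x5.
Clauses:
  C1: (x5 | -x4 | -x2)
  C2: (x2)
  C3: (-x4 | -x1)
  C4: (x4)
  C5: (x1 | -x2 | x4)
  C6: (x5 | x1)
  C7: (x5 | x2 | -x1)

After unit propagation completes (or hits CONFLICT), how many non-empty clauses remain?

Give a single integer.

unit clause [2] forces x2=T; simplify:
  drop -2 from [5, -4, -2] -> [5, -4]
  drop -2 from [1, -2, 4] -> [1, 4]
  satisfied 2 clause(s); 5 remain; assigned so far: [2]
unit clause [4] forces x4=T; simplify:
  drop -4 from [5, -4] -> [5]
  drop -4 from [-4, -1] -> [-1]
  satisfied 2 clause(s); 3 remain; assigned so far: [2, 4]
unit clause [5] forces x5=T; simplify:
  satisfied 2 clause(s); 1 remain; assigned so far: [2, 4, 5]
unit clause [-1] forces x1=F; simplify:
  satisfied 1 clause(s); 0 remain; assigned so far: [1, 2, 4, 5]

Answer: 0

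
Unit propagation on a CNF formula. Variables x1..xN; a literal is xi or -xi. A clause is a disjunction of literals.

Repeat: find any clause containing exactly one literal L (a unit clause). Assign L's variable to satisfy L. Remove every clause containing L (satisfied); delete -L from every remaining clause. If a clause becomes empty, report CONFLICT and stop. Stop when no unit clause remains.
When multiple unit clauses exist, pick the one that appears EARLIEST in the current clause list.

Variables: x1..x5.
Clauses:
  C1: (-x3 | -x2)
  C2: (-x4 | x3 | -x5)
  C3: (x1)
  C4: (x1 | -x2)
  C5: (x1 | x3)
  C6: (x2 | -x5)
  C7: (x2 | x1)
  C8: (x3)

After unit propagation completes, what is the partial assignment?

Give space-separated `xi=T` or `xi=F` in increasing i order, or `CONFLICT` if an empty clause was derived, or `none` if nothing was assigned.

unit clause [1] forces x1=T; simplify:
  satisfied 4 clause(s); 4 remain; assigned so far: [1]
unit clause [3] forces x3=T; simplify:
  drop -3 from [-3, -2] -> [-2]
  satisfied 2 clause(s); 2 remain; assigned so far: [1, 3]
unit clause [-2] forces x2=F; simplify:
  drop 2 from [2, -5] -> [-5]
  satisfied 1 clause(s); 1 remain; assigned so far: [1, 2, 3]
unit clause [-5] forces x5=F; simplify:
  satisfied 1 clause(s); 0 remain; assigned so far: [1, 2, 3, 5]

Answer: x1=T x2=F x3=T x5=F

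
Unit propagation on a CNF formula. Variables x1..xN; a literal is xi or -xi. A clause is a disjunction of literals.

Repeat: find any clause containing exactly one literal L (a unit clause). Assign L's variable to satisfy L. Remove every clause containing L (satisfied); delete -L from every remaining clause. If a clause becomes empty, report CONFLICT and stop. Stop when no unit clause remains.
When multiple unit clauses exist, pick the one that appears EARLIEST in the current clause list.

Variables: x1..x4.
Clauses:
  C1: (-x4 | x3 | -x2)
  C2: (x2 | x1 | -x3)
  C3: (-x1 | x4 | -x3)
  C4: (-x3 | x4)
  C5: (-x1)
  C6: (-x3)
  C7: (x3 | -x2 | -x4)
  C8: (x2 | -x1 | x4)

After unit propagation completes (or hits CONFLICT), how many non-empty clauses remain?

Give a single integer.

unit clause [-1] forces x1=F; simplify:
  drop 1 from [2, 1, -3] -> [2, -3]
  satisfied 3 clause(s); 5 remain; assigned so far: [1]
unit clause [-3] forces x3=F; simplify:
  drop 3 from [-4, 3, -2] -> [-4, -2]
  drop 3 from [3, -2, -4] -> [-2, -4]
  satisfied 3 clause(s); 2 remain; assigned so far: [1, 3]

Answer: 2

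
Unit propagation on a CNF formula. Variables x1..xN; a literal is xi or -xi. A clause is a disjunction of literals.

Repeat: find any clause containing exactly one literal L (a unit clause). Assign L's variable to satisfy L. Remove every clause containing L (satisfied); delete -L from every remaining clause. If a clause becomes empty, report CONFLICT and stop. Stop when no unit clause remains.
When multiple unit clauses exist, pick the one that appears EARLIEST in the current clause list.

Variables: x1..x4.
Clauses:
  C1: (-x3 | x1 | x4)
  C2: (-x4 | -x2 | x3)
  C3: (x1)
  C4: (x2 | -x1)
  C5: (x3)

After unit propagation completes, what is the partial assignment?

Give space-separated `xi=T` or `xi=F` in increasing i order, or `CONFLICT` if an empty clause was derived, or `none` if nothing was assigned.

unit clause [1] forces x1=T; simplify:
  drop -1 from [2, -1] -> [2]
  satisfied 2 clause(s); 3 remain; assigned so far: [1]
unit clause [2] forces x2=T; simplify:
  drop -2 from [-4, -2, 3] -> [-4, 3]
  satisfied 1 clause(s); 2 remain; assigned so far: [1, 2]
unit clause [3] forces x3=T; simplify:
  satisfied 2 clause(s); 0 remain; assigned so far: [1, 2, 3]

Answer: x1=T x2=T x3=T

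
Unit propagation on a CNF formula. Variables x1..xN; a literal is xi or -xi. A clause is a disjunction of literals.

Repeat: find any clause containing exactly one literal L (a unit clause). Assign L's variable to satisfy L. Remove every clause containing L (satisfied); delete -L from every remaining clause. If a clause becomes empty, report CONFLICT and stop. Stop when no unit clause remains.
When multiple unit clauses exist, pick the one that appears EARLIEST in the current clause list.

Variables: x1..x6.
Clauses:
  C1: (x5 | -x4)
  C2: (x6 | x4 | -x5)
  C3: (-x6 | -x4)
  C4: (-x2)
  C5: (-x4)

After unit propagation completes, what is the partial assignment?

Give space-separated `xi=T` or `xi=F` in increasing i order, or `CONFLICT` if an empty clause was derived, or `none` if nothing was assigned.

unit clause [-2] forces x2=F; simplify:
  satisfied 1 clause(s); 4 remain; assigned so far: [2]
unit clause [-4] forces x4=F; simplify:
  drop 4 from [6, 4, -5] -> [6, -5]
  satisfied 3 clause(s); 1 remain; assigned so far: [2, 4]

Answer: x2=F x4=F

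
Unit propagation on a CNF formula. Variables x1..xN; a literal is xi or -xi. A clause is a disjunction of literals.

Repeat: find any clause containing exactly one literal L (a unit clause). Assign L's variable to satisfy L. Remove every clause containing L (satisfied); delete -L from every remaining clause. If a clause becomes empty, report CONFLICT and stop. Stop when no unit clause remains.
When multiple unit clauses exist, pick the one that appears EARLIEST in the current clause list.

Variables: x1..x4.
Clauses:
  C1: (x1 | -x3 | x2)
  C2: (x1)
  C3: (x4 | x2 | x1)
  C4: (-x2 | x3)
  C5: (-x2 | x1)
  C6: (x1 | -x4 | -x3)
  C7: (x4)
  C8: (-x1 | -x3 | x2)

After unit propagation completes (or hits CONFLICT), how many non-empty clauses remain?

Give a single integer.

unit clause [1] forces x1=T; simplify:
  drop -1 from [-1, -3, 2] -> [-3, 2]
  satisfied 5 clause(s); 3 remain; assigned so far: [1]
unit clause [4] forces x4=T; simplify:
  satisfied 1 clause(s); 2 remain; assigned so far: [1, 4]

Answer: 2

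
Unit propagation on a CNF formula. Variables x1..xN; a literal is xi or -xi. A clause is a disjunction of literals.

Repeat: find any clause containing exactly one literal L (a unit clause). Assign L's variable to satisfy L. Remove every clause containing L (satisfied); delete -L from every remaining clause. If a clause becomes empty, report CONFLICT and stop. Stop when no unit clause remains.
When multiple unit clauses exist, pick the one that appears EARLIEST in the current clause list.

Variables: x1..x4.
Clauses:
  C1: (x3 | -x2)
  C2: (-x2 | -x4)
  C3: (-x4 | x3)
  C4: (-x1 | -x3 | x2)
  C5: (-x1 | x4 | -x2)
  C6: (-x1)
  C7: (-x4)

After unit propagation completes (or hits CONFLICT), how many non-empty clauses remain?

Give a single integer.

Answer: 1

Derivation:
unit clause [-1] forces x1=F; simplify:
  satisfied 3 clause(s); 4 remain; assigned so far: [1]
unit clause [-4] forces x4=F; simplify:
  satisfied 3 clause(s); 1 remain; assigned so far: [1, 4]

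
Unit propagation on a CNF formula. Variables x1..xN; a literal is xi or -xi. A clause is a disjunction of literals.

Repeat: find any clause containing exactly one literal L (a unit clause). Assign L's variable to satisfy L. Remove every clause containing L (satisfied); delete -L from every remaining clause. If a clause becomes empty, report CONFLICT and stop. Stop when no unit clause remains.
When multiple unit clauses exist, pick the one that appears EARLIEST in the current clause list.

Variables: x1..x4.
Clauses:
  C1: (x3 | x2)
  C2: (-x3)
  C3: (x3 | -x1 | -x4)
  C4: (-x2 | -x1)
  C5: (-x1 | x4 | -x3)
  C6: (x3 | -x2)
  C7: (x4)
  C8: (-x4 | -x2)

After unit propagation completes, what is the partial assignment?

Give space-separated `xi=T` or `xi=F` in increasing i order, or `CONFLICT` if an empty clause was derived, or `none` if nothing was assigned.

Answer: CONFLICT

Derivation:
unit clause [-3] forces x3=F; simplify:
  drop 3 from [3, 2] -> [2]
  drop 3 from [3, -1, -4] -> [-1, -4]
  drop 3 from [3, -2] -> [-2]
  satisfied 2 clause(s); 6 remain; assigned so far: [3]
unit clause [2] forces x2=T; simplify:
  drop -2 from [-2, -1] -> [-1]
  drop -2 from [-2] -> [] (empty!)
  drop -2 from [-4, -2] -> [-4]
  satisfied 1 clause(s); 5 remain; assigned so far: [2, 3]
CONFLICT (empty clause)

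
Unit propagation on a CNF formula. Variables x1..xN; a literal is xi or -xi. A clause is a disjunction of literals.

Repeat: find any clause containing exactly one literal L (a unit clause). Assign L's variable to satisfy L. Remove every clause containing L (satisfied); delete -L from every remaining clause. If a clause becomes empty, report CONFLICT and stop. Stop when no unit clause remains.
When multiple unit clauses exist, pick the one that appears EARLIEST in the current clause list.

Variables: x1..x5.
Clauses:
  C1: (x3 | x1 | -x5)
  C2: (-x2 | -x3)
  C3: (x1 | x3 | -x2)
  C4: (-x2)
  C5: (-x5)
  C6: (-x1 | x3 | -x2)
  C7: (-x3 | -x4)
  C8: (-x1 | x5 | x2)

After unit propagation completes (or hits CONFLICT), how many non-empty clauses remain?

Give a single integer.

unit clause [-2] forces x2=F; simplify:
  drop 2 from [-1, 5, 2] -> [-1, 5]
  satisfied 4 clause(s); 4 remain; assigned so far: [2]
unit clause [-5] forces x5=F; simplify:
  drop 5 from [-1, 5] -> [-1]
  satisfied 2 clause(s); 2 remain; assigned so far: [2, 5]
unit clause [-1] forces x1=F; simplify:
  satisfied 1 clause(s); 1 remain; assigned so far: [1, 2, 5]

Answer: 1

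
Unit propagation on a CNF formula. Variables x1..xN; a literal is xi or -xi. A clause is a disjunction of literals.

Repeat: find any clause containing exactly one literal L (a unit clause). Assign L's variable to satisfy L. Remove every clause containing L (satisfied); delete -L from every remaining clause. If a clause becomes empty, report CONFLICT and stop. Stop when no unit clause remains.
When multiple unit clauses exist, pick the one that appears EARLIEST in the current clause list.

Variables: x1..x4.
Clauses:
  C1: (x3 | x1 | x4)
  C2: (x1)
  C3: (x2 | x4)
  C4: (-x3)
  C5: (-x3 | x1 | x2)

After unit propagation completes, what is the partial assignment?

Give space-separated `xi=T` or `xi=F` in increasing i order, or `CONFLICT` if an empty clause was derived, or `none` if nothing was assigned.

unit clause [1] forces x1=T; simplify:
  satisfied 3 clause(s); 2 remain; assigned so far: [1]
unit clause [-3] forces x3=F; simplify:
  satisfied 1 clause(s); 1 remain; assigned so far: [1, 3]

Answer: x1=T x3=F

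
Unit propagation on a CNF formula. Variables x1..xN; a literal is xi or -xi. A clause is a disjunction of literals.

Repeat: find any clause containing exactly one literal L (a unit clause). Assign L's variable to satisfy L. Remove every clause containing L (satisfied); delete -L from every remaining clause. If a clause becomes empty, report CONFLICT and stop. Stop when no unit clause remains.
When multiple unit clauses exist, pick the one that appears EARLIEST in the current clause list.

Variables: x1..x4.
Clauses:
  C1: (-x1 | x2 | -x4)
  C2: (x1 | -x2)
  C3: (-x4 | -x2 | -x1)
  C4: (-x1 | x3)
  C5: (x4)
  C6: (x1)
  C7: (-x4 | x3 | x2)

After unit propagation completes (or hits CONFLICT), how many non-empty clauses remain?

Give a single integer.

Answer: 1

Derivation:
unit clause [4] forces x4=T; simplify:
  drop -4 from [-1, 2, -4] -> [-1, 2]
  drop -4 from [-4, -2, -1] -> [-2, -1]
  drop -4 from [-4, 3, 2] -> [3, 2]
  satisfied 1 clause(s); 6 remain; assigned so far: [4]
unit clause [1] forces x1=T; simplify:
  drop -1 from [-1, 2] -> [2]
  drop -1 from [-2, -1] -> [-2]
  drop -1 from [-1, 3] -> [3]
  satisfied 2 clause(s); 4 remain; assigned so far: [1, 4]
unit clause [2] forces x2=T; simplify:
  drop -2 from [-2] -> [] (empty!)
  satisfied 2 clause(s); 2 remain; assigned so far: [1, 2, 4]
CONFLICT (empty clause)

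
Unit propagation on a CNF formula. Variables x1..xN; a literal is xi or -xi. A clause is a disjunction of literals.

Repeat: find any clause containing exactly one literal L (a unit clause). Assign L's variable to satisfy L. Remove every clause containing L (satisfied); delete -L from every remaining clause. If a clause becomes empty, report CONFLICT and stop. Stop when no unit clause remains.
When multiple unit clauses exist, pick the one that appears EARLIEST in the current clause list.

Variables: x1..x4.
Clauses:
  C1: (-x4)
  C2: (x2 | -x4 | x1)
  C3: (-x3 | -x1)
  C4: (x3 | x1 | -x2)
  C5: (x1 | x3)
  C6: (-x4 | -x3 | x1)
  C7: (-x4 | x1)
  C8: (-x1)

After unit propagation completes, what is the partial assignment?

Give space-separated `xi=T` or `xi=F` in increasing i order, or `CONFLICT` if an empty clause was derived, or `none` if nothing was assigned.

unit clause [-4] forces x4=F; simplify:
  satisfied 4 clause(s); 4 remain; assigned so far: [4]
unit clause [-1] forces x1=F; simplify:
  drop 1 from [3, 1, -2] -> [3, -2]
  drop 1 from [1, 3] -> [3]
  satisfied 2 clause(s); 2 remain; assigned so far: [1, 4]
unit clause [3] forces x3=T; simplify:
  satisfied 2 clause(s); 0 remain; assigned so far: [1, 3, 4]

Answer: x1=F x3=T x4=F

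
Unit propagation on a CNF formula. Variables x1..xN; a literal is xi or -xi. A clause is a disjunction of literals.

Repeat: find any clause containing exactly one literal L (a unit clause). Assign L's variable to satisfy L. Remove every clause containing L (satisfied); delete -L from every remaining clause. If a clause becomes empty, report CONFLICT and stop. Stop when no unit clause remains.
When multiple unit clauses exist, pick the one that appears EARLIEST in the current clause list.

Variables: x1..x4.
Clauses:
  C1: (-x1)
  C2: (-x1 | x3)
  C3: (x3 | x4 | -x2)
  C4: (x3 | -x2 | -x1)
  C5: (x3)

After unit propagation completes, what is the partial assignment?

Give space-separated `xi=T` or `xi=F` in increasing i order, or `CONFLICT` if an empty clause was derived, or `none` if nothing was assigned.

unit clause [-1] forces x1=F; simplify:
  satisfied 3 clause(s); 2 remain; assigned so far: [1]
unit clause [3] forces x3=T; simplify:
  satisfied 2 clause(s); 0 remain; assigned so far: [1, 3]

Answer: x1=F x3=T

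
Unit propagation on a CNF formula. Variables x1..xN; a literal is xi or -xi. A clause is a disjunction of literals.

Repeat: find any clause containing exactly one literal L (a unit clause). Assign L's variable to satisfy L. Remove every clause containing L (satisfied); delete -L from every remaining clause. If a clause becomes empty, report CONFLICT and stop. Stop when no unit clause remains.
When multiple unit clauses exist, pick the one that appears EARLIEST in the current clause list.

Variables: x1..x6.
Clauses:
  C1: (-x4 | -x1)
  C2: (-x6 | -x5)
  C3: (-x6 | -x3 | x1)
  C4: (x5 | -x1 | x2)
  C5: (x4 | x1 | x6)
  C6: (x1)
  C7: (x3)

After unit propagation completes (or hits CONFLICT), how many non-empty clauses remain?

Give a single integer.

Answer: 2

Derivation:
unit clause [1] forces x1=T; simplify:
  drop -1 from [-4, -1] -> [-4]
  drop -1 from [5, -1, 2] -> [5, 2]
  satisfied 3 clause(s); 4 remain; assigned so far: [1]
unit clause [-4] forces x4=F; simplify:
  satisfied 1 clause(s); 3 remain; assigned so far: [1, 4]
unit clause [3] forces x3=T; simplify:
  satisfied 1 clause(s); 2 remain; assigned so far: [1, 3, 4]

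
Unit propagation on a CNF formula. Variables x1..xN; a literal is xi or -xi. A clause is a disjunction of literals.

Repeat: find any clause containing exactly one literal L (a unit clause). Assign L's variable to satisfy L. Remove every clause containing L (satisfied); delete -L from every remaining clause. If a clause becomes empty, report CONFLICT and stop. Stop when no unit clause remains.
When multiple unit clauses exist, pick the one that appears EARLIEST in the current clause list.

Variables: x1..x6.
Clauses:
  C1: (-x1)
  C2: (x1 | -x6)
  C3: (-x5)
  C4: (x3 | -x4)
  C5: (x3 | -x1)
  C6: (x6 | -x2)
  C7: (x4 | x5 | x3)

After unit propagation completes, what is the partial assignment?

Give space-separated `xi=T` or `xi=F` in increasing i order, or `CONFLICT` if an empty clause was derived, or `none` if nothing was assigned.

Answer: x1=F x2=F x5=F x6=F

Derivation:
unit clause [-1] forces x1=F; simplify:
  drop 1 from [1, -6] -> [-6]
  satisfied 2 clause(s); 5 remain; assigned so far: [1]
unit clause [-6] forces x6=F; simplify:
  drop 6 from [6, -2] -> [-2]
  satisfied 1 clause(s); 4 remain; assigned so far: [1, 6]
unit clause [-5] forces x5=F; simplify:
  drop 5 from [4, 5, 3] -> [4, 3]
  satisfied 1 clause(s); 3 remain; assigned so far: [1, 5, 6]
unit clause [-2] forces x2=F; simplify:
  satisfied 1 clause(s); 2 remain; assigned so far: [1, 2, 5, 6]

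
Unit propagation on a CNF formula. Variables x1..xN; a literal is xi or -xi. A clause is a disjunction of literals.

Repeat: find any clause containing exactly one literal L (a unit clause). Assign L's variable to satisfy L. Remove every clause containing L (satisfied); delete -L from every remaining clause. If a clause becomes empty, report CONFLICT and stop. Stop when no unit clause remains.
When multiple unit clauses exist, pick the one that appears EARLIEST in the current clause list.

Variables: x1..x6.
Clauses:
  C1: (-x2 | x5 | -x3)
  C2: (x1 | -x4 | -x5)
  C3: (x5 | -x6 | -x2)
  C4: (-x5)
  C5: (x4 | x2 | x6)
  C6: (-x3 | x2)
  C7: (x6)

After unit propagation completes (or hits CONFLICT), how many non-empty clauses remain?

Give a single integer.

Answer: 0

Derivation:
unit clause [-5] forces x5=F; simplify:
  drop 5 from [-2, 5, -3] -> [-2, -3]
  drop 5 from [5, -6, -2] -> [-6, -2]
  satisfied 2 clause(s); 5 remain; assigned so far: [5]
unit clause [6] forces x6=T; simplify:
  drop -6 from [-6, -2] -> [-2]
  satisfied 2 clause(s); 3 remain; assigned so far: [5, 6]
unit clause [-2] forces x2=F; simplify:
  drop 2 from [-3, 2] -> [-3]
  satisfied 2 clause(s); 1 remain; assigned so far: [2, 5, 6]
unit clause [-3] forces x3=F; simplify:
  satisfied 1 clause(s); 0 remain; assigned so far: [2, 3, 5, 6]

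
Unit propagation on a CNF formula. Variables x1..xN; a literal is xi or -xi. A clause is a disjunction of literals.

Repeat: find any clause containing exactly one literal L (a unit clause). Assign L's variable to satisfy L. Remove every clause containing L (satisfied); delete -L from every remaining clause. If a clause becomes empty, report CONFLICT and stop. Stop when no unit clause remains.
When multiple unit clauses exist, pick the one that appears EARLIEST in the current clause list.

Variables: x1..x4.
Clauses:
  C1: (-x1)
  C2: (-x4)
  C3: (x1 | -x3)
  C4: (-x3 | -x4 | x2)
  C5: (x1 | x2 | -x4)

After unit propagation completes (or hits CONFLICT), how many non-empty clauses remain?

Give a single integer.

unit clause [-1] forces x1=F; simplify:
  drop 1 from [1, -3] -> [-3]
  drop 1 from [1, 2, -4] -> [2, -4]
  satisfied 1 clause(s); 4 remain; assigned so far: [1]
unit clause [-4] forces x4=F; simplify:
  satisfied 3 clause(s); 1 remain; assigned so far: [1, 4]
unit clause [-3] forces x3=F; simplify:
  satisfied 1 clause(s); 0 remain; assigned so far: [1, 3, 4]

Answer: 0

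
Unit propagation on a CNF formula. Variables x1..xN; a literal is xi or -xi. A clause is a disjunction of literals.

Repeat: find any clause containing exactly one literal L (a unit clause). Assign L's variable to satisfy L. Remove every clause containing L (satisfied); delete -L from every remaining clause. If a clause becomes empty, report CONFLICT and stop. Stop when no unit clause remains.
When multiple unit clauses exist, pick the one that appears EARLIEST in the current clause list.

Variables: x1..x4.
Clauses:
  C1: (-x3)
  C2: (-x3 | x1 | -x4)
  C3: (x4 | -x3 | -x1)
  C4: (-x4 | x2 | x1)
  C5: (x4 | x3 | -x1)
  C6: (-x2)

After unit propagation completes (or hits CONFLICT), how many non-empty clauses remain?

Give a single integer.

Answer: 2

Derivation:
unit clause [-3] forces x3=F; simplify:
  drop 3 from [4, 3, -1] -> [4, -1]
  satisfied 3 clause(s); 3 remain; assigned so far: [3]
unit clause [-2] forces x2=F; simplify:
  drop 2 from [-4, 2, 1] -> [-4, 1]
  satisfied 1 clause(s); 2 remain; assigned so far: [2, 3]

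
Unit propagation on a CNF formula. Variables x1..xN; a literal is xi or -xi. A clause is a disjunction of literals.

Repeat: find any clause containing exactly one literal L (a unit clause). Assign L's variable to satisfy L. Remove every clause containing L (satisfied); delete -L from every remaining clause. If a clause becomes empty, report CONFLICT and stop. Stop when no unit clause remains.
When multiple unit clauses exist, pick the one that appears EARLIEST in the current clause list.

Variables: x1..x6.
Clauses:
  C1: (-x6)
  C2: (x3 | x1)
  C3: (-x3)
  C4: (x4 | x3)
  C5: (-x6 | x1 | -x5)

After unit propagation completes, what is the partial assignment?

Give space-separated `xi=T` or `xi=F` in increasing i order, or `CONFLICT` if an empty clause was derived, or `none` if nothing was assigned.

unit clause [-6] forces x6=F; simplify:
  satisfied 2 clause(s); 3 remain; assigned so far: [6]
unit clause [-3] forces x3=F; simplify:
  drop 3 from [3, 1] -> [1]
  drop 3 from [4, 3] -> [4]
  satisfied 1 clause(s); 2 remain; assigned so far: [3, 6]
unit clause [1] forces x1=T; simplify:
  satisfied 1 clause(s); 1 remain; assigned so far: [1, 3, 6]
unit clause [4] forces x4=T; simplify:
  satisfied 1 clause(s); 0 remain; assigned so far: [1, 3, 4, 6]

Answer: x1=T x3=F x4=T x6=F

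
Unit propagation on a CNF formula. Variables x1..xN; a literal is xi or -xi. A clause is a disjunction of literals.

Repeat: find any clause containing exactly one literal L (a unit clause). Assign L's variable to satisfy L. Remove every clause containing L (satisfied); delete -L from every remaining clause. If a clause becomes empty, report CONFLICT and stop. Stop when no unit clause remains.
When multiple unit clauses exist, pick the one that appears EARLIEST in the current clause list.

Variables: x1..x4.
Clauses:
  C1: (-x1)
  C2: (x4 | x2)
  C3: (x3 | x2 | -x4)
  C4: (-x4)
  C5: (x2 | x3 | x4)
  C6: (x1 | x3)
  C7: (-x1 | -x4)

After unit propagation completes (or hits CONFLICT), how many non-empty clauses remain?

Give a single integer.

Answer: 0

Derivation:
unit clause [-1] forces x1=F; simplify:
  drop 1 from [1, 3] -> [3]
  satisfied 2 clause(s); 5 remain; assigned so far: [1]
unit clause [-4] forces x4=F; simplify:
  drop 4 from [4, 2] -> [2]
  drop 4 from [2, 3, 4] -> [2, 3]
  satisfied 2 clause(s); 3 remain; assigned so far: [1, 4]
unit clause [2] forces x2=T; simplify:
  satisfied 2 clause(s); 1 remain; assigned so far: [1, 2, 4]
unit clause [3] forces x3=T; simplify:
  satisfied 1 clause(s); 0 remain; assigned so far: [1, 2, 3, 4]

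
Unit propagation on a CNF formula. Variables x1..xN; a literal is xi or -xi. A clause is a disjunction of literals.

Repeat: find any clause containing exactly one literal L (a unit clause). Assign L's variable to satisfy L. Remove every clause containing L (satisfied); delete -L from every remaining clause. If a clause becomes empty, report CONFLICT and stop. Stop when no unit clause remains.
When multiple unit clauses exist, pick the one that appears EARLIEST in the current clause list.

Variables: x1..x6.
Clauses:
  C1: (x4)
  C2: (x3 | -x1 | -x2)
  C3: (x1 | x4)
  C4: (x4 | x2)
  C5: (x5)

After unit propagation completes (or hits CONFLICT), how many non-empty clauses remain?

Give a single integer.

unit clause [4] forces x4=T; simplify:
  satisfied 3 clause(s); 2 remain; assigned so far: [4]
unit clause [5] forces x5=T; simplify:
  satisfied 1 clause(s); 1 remain; assigned so far: [4, 5]

Answer: 1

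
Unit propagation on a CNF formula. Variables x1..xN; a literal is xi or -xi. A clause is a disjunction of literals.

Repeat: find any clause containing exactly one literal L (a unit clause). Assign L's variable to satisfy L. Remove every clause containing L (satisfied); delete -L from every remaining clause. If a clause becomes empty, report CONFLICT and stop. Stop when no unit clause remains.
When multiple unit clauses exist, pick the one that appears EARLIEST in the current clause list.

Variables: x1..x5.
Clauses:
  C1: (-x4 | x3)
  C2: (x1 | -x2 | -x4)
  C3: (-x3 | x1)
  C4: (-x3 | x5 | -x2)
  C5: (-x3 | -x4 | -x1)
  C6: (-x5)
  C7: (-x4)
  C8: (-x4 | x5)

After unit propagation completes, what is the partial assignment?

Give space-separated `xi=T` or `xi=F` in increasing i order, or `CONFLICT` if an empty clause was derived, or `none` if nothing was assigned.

unit clause [-5] forces x5=F; simplify:
  drop 5 from [-3, 5, -2] -> [-3, -2]
  drop 5 from [-4, 5] -> [-4]
  satisfied 1 clause(s); 7 remain; assigned so far: [5]
unit clause [-4] forces x4=F; simplify:
  satisfied 5 clause(s); 2 remain; assigned so far: [4, 5]

Answer: x4=F x5=F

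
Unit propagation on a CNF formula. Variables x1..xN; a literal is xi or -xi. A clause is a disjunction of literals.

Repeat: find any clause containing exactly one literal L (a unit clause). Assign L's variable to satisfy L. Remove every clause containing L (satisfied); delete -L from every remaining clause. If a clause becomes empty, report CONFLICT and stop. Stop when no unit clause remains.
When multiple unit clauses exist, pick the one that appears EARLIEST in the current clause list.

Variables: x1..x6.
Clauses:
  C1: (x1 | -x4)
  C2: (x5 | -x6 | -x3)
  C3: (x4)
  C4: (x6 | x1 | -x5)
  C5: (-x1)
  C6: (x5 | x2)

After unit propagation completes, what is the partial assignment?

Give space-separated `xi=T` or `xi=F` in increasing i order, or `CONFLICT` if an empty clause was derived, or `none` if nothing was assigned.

Answer: CONFLICT

Derivation:
unit clause [4] forces x4=T; simplify:
  drop -4 from [1, -4] -> [1]
  satisfied 1 clause(s); 5 remain; assigned so far: [4]
unit clause [1] forces x1=T; simplify:
  drop -1 from [-1] -> [] (empty!)
  satisfied 2 clause(s); 3 remain; assigned so far: [1, 4]
CONFLICT (empty clause)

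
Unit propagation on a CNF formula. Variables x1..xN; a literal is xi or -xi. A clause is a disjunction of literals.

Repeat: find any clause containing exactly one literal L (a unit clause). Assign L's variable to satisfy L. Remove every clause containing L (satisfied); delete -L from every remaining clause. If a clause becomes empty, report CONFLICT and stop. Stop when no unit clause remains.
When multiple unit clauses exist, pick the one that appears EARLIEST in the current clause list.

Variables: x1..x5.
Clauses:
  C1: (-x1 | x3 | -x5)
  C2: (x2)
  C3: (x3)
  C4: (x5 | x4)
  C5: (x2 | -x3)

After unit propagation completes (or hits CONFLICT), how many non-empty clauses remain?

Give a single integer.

unit clause [2] forces x2=T; simplify:
  satisfied 2 clause(s); 3 remain; assigned so far: [2]
unit clause [3] forces x3=T; simplify:
  satisfied 2 clause(s); 1 remain; assigned so far: [2, 3]

Answer: 1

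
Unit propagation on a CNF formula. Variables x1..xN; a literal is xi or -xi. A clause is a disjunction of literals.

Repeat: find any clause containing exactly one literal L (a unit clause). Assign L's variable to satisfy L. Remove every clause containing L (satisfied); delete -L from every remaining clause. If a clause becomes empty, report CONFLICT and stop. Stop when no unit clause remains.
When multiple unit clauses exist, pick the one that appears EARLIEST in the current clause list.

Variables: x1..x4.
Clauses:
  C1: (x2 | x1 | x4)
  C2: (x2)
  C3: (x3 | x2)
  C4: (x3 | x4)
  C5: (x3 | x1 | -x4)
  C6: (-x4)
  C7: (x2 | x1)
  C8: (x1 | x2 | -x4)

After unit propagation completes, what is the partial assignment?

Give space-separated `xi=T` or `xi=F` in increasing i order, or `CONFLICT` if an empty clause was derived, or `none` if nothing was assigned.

unit clause [2] forces x2=T; simplify:
  satisfied 5 clause(s); 3 remain; assigned so far: [2]
unit clause [-4] forces x4=F; simplify:
  drop 4 from [3, 4] -> [3]
  satisfied 2 clause(s); 1 remain; assigned so far: [2, 4]
unit clause [3] forces x3=T; simplify:
  satisfied 1 clause(s); 0 remain; assigned so far: [2, 3, 4]

Answer: x2=T x3=T x4=F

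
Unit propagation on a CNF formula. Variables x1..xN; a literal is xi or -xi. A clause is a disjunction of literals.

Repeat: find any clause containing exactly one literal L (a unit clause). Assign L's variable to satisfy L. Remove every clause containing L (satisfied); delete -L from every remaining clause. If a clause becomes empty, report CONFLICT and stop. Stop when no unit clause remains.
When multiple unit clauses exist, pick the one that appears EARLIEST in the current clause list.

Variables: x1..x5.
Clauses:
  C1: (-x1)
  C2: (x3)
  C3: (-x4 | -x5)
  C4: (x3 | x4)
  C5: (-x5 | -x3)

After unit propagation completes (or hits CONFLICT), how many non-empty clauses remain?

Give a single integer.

Answer: 0

Derivation:
unit clause [-1] forces x1=F; simplify:
  satisfied 1 clause(s); 4 remain; assigned so far: [1]
unit clause [3] forces x3=T; simplify:
  drop -3 from [-5, -3] -> [-5]
  satisfied 2 clause(s); 2 remain; assigned so far: [1, 3]
unit clause [-5] forces x5=F; simplify:
  satisfied 2 clause(s); 0 remain; assigned so far: [1, 3, 5]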